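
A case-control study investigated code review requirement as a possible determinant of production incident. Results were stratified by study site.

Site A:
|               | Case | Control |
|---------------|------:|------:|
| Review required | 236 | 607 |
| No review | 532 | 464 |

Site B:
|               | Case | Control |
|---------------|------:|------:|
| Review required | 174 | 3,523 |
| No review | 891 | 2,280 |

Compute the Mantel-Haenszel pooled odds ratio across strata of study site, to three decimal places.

OR_MH = Σ(aᵢdᵢ/nᵢ) / Σ(bᵢcᵢ/nᵢ), where nᵢ is the stratum total.
Stratum 1 (Site A): n = 1839; a·d/n = 236·464/1839 = 59.5454; b·c/n = 607·532/1839 = 175.5976
Stratum 2 (Site B): n = 6868; a·d/n = 174·2280/6868 = 57.7635; b·c/n = 3523·891/6868 = 457.0462
OR_MH = (59.5454 + 57.7635) / (175.5976 + 457.0462) = 117.3089 / 632.6438 = 0.18543

0.185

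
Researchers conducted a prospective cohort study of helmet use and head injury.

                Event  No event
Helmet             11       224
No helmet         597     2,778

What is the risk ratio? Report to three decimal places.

Cells: a = 11, b = 224, c = 597, d = 2778.
Risk in exposed = 11/235 = 0.04681; risk in unexposed = 597/3375 = 0.17689.
RR = 0.04681 / 0.17689 = 0.26462
The risk is 74% lower among the exposed than among the unexposed.

0.265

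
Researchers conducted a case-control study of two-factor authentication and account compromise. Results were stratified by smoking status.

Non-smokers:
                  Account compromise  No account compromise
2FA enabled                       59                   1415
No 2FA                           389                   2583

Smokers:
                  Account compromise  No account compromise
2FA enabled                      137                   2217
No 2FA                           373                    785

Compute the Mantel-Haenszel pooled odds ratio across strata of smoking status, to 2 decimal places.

OR_MH = Σ(aᵢdᵢ/nᵢ) / Σ(bᵢcᵢ/nᵢ), where nᵢ is the stratum total.
Stratum 1 (Non-smokers): n = 4446; a·d/n = 59·2583/4446 = 34.2773; b·c/n = 1415·389/4446 = 123.8045
Stratum 2 (Smokers): n = 3512; a·d/n = 137·785/3512 = 30.6222; b·c/n = 2217·373/3512 = 235.4616
OR_MH = (34.2773 + 30.6222) / (123.8045 + 235.4616) = 64.8995 / 359.2661 = 0.18064

0.18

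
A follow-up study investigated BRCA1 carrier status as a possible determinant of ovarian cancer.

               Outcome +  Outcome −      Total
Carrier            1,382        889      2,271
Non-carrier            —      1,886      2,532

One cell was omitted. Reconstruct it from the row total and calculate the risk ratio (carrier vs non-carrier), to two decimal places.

The missing cell is in the unexposed row: 2532 − 1886 = 646.
So a = 1382, b = 889, c = 646, d = 1886.
RR = [a/(a+b)] / [c/(c+d)] = (1382/2271) / (646/2532) = 0.60854/0.25513 = 2.38519

2.39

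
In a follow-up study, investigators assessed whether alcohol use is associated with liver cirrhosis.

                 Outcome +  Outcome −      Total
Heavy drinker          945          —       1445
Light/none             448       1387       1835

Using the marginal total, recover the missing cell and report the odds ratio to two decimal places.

5.85

The missing cell is in the exposed row: 1445 − 945 = 500.
So a = 945, b = 500, c = 448, d = 1387.
OR = (a·d)/(b·c) = (945 × 1387) / (500 × 448) = 1310715 / 224000 = 5.85141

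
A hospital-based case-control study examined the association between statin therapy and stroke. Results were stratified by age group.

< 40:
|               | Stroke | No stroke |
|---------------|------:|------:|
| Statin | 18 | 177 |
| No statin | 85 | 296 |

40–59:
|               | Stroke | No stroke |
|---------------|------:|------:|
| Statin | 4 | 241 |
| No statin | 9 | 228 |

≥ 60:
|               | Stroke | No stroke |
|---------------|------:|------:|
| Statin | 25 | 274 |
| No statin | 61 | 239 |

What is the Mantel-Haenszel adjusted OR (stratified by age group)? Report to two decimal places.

OR_MH = Σ(aᵢdᵢ/nᵢ) / Σ(bᵢcᵢ/nᵢ), where nᵢ is the stratum total.
Stratum 1 (< 40): n = 576; a·d/n = 18·296/576 = 9.2500; b·c/n = 177·85/576 = 26.1198
Stratum 2 (40–59): n = 482; a·d/n = 4·228/482 = 1.8921; b·c/n = 241·9/482 = 4.5000
Stratum 3 (≥ 60): n = 599; a·d/n = 25·239/599 = 9.9750; b·c/n = 274·61/599 = 27.9032
OR_MH = (9.2500 + 1.8921 + 9.9750) / (26.1198 + 4.5000 + 27.9032) = 21.1171 / 58.5230 = 0.36083

0.36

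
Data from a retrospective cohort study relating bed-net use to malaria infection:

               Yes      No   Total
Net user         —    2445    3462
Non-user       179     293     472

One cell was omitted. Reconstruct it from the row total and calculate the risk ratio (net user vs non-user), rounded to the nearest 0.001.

0.775

The missing cell is in the exposed row: 3462 − 2445 = 1017.
So a = 1017, b = 2445, c = 179, d = 293.
RR = [a/(a+b)] / [c/(c+d)] = (1017/3462) / (179/472) = 0.29376/0.37924 = 0.77461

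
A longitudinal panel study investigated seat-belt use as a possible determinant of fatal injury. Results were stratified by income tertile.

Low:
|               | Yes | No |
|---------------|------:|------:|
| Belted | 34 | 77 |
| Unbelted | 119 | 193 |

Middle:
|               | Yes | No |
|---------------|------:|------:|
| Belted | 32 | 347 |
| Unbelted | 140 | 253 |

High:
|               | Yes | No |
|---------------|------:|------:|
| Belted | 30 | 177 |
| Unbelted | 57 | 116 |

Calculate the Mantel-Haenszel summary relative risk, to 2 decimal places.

RR_MH = Σ(aᵢ·n₀ᵢ/nᵢ) / Σ(cᵢ·n₁ᵢ/nᵢ), with n₁ᵢ = aᵢ+bᵢ (exposed), n₀ᵢ = cᵢ+dᵢ (unexposed), nᵢ = n₁ᵢ+n₀ᵢ.
Stratum 1 (Low): n₁ = 111, n₀ = 312, n = 423; a·n₀/n = 34·312/423 = 25.0780; c·n₁/n = 119·111/423 = 31.2270
Stratum 2 (Middle): n₁ = 379, n₀ = 393, n = 772; a·n₀/n = 32·393/772 = 16.2902; c·n₁/n = 140·379/772 = 68.7306
Stratum 3 (High): n₁ = 207, n₀ = 173, n = 380; a·n₀/n = 30·173/380 = 13.6579; c·n₁/n = 57·207/380 = 31.0500
RR_MH = (25.0780 + 16.2902 + 13.6579) / (31.2270 + 68.7306 + 31.0500) = 55.0261 / 131.0075 = 0.42002

0.42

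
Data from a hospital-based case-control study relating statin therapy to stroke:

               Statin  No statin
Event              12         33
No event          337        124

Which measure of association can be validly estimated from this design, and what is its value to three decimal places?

Reading the table with exposure as columns: a = 12 (Statin, case), b = 337 (Statin, non-case), c = 33 (No statin, case), d = 124.
This is a hospital-based case-control study: participants were sampled on outcome status, so risks in the source population cannot be estimated directly — relative risk is not valid here. The odds ratio is the appropriate measure.
OR = (a·d)/(b·c) = (12 × 124) / (337 × 33) = 1488 / 11121 = 0.13380

0.134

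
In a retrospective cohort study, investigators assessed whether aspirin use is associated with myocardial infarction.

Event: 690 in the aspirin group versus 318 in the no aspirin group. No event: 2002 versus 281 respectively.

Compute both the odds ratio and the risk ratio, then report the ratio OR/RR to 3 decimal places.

0.631

From the description: a = 690, b = 2002, c = 318, d = 281.
OR = (690·281)/(2002·318) = 193890/636636 = 0.30455
Risk in exposed = 690/2692 = 0.25632; risk in unexposed = 318/599 = 0.53088; RR = 0.48281
OR/RR = 0.30455 / 0.48281 = 0.63080
The outcome is not rare, so the OR lies further from 1 than the RR.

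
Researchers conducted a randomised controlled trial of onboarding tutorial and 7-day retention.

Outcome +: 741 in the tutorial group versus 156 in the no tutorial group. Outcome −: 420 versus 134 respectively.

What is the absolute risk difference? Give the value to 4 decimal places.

From the description: a = 741, b = 420, c = 156, d = 134.
Risk in exposed = 741/1161 = 0.638243; risk in unexposed = 156/290 = 0.537931.
Risk difference = 0.638243 − 0.537931 = 0.100312

0.1003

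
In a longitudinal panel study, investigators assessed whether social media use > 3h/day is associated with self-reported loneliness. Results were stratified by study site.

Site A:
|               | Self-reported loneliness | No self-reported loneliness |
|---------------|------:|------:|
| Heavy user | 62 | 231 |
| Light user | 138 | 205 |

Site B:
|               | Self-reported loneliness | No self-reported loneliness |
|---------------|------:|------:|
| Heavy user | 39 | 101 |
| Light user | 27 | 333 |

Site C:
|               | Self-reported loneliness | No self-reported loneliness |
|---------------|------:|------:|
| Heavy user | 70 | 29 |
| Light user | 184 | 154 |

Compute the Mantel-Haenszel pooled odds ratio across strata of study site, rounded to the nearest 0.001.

1.042

OR_MH = Σ(aᵢdᵢ/nᵢ) / Σ(bᵢcᵢ/nᵢ), where nᵢ is the stratum total.
Stratum 1 (Site A): n = 636; a·d/n = 62·205/636 = 19.9843; b·c/n = 231·138/636 = 50.1226
Stratum 2 (Site B): n = 500; a·d/n = 39·333/500 = 25.9740; b·c/n = 101·27/500 = 5.4540
Stratum 3 (Site C): n = 437; a·d/n = 70·154/437 = 24.6682; b·c/n = 29·184/437 = 12.2105
OR_MH = (19.9843 + 25.9740 + 24.6682) / (50.1226 + 5.4540 + 12.2105) = 70.6265 / 67.7872 = 1.04189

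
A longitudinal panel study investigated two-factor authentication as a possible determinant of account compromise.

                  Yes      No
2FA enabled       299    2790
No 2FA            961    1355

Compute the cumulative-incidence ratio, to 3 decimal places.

0.233

Cells: a = 299, b = 2790, c = 961, d = 1355.
Risk in exposed = 299/3089 = 0.09680; risk in unexposed = 961/2316 = 0.41494.
RR = 0.09680 / 0.41494 = 0.23328
The risk is 77% lower among the exposed than among the unexposed.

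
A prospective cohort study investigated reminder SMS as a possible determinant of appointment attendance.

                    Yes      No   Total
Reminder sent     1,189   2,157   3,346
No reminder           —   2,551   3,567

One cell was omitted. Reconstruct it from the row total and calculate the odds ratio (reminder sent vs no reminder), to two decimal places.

The missing cell is in the unexposed row: 3567 − 2551 = 1016.
So a = 1189, b = 2157, c = 1016, d = 2551.
OR = (a·d)/(b·c) = (1189 × 2551) / (2157 × 1016) = 3033139 / 2191512 = 1.38404

1.38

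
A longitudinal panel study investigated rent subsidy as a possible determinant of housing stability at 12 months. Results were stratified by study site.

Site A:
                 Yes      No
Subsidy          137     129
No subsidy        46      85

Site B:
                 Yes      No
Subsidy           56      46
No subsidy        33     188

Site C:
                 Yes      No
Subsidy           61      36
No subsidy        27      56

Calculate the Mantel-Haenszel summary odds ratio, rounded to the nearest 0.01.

3.23

OR_MH = Σ(aᵢdᵢ/nᵢ) / Σ(bᵢcᵢ/nᵢ), where nᵢ is the stratum total.
Stratum 1 (Site A): n = 397; a·d/n = 137·85/397 = 29.3325; b·c/n = 129·46/397 = 14.9471
Stratum 2 (Site B): n = 323; a·d/n = 56·188/323 = 32.5944; b·c/n = 46·33/323 = 4.6997
Stratum 3 (Site C): n = 180; a·d/n = 61·56/180 = 18.9778; b·c/n = 36·27/180 = 5.4000
OR_MH = (29.3325 + 32.5944 + 18.9778) / (14.9471 + 4.6997 + 5.4000) = 80.9047 / 25.0468 = 3.23014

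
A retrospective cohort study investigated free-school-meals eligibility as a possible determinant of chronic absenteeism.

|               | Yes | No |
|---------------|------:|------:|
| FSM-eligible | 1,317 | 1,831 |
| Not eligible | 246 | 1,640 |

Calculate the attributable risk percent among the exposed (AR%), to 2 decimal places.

68.82

Cells: a = 1317, b = 1831, c = 246, d = 1640.
Risk in exposed = 1317/3148 = 0.41836; risk in unexposed = 246/1886 = 0.13043.
RR = 0.41836/0.13043 = 3.20743
AR% = (RR − 1)/RR × 100 = (3.20743 − 1)/3.20743 × 100 = 68.8224%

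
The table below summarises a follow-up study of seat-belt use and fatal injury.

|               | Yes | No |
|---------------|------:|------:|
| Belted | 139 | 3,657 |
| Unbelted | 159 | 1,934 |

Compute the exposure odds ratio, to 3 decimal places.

0.462

Cells: a = 139, b = 3657, c = 159, d = 1934.
OR = (a·d)/(b·c) = (139 × 1934) / (3657 × 159) = 268826 / 581463 = 0.46233
Exposure is associated with lower odds of fatal injury (OR = 0.46 < 1).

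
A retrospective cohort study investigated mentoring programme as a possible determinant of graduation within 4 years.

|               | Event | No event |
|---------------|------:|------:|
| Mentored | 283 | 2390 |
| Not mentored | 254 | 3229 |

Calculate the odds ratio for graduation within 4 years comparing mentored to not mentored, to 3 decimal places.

1.505

Cells: a = 283, b = 2390, c = 254, d = 3229.
OR = (a·d)/(b·c) = (283 × 3229) / (2390 × 254) = 913807 / 607060 = 1.50530
The odds of graduation within 4 years are about 1.51 times as high in the mentored group.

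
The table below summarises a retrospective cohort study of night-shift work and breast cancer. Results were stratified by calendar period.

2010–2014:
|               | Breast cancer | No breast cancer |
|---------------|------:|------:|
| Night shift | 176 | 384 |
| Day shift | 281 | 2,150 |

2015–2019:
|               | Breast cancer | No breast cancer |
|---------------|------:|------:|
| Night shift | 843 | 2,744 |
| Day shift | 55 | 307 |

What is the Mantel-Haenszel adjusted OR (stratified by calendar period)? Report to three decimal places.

2.585

OR_MH = Σ(aᵢdᵢ/nᵢ) / Σ(bᵢcᵢ/nᵢ), where nᵢ is the stratum total.
Stratum 1 (2010–2014): n = 2991; a·d/n = 176·2150/2991 = 126.5129; b·c/n = 384·281/2991 = 36.0762
Stratum 2 (2015–2019): n = 3949; a·d/n = 843·307/3949 = 65.5358; b·c/n = 2744·55/3949 = 38.2173
OR_MH = (126.5129 + 65.5358) / (36.0762 + 38.2173) = 192.0487 / 74.2935 = 2.58500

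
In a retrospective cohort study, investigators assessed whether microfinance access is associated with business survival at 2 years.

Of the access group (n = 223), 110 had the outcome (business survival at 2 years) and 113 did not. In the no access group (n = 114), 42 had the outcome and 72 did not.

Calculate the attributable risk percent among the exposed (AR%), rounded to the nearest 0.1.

25.3

From the description: a = 110, b = 113, c = 42, d = 72.
Risk in exposed = 110/223 = 0.49327; risk in unexposed = 42/114 = 0.36842.
RR = 0.49327/0.36842 = 1.33889
AR% = (RR − 1)/RR × 100 = (1.33889 − 1)/1.33889 × 100 = 25.3110%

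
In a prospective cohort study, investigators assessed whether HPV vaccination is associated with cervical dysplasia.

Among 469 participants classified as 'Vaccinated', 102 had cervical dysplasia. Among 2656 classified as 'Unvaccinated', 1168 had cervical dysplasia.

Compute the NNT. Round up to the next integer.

Risk in treated group = 102/469 = 0.21748; risk in control = 1168/2656 = 0.43976.
Absolute risk reduction = 0.43976 − 0.21748 = 0.22228
NNT = 1 / ARR = 1 / 0.22228 = 4.499 → round up → 5

5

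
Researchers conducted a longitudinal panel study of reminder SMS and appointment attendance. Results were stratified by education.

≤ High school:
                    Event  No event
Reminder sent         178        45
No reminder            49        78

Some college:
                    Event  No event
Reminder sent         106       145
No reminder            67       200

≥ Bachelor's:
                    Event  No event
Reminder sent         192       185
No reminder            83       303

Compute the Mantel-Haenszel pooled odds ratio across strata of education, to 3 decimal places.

3.472

OR_MH = Σ(aᵢdᵢ/nᵢ) / Σ(bᵢcᵢ/nᵢ), where nᵢ is the stratum total.
Stratum 1 (≤ High school): n = 350; a·d/n = 178·78/350 = 39.6686; b·c/n = 45·49/350 = 6.3000
Stratum 2 (Some college): n = 518; a·d/n = 106·200/518 = 40.9266; b·c/n = 145·67/518 = 18.7548
Stratum 3 (≥ Bachelor's): n = 763; a·d/n = 192·303/763 = 76.2464; b·c/n = 185·83/763 = 20.1245
OR_MH = (39.6686 + 40.9266 + 76.2464) / (6.3000 + 18.7548 + 20.1245) = 156.8416 / 45.1793 = 3.47153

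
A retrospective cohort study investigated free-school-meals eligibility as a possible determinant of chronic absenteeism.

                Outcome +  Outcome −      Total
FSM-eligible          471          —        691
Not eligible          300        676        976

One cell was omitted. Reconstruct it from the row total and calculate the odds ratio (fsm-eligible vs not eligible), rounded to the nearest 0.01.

The missing cell is in the exposed row: 691 − 471 = 220.
So a = 471, b = 220, c = 300, d = 676.
OR = (a·d)/(b·c) = (471 × 676) / (220 × 300) = 318396 / 66000 = 4.82418

4.82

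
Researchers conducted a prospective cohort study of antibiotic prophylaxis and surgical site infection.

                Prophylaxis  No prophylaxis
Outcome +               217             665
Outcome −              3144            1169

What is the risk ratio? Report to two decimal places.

0.18

Reading the table with exposure as columns: a = 217 (Prophylaxis, case), b = 3144 (Prophylaxis, non-case), c = 665 (No prophylaxis, case), d = 1169.
Risk in exposed = 217/3361 = 0.06456; risk in unexposed = 665/1834 = 0.36260.
RR = 0.06456 / 0.36260 = 0.17806
The risk is 82% lower among the exposed than among the unexposed.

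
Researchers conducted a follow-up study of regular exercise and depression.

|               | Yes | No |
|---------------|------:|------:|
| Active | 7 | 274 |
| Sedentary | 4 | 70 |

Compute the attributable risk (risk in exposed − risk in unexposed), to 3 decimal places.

-0.029

Cells: a = 7, b = 274, c = 4, d = 70.
Risk in exposed = 7/281 = 0.024911; risk in unexposed = 4/74 = 0.054054.
Risk difference = 0.024911 − 0.054054 = -0.029143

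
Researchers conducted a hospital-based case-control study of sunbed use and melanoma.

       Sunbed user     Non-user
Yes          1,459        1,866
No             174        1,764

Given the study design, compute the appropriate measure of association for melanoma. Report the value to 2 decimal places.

7.93

Reading the table with exposure as columns: a = 1459 (Sunbed user, case), b = 174 (Sunbed user, non-case), c = 1866 (Non-user, case), d = 1764.
This is a hospital-based case-control study: participants were sampled on outcome status, so risks in the source population cannot be estimated directly — relative risk is not valid here. The odds ratio is the appropriate measure.
OR = (a·d)/(b·c) = (1459 × 1764) / (174 × 1866) = 2573676 / 324684 = 7.92671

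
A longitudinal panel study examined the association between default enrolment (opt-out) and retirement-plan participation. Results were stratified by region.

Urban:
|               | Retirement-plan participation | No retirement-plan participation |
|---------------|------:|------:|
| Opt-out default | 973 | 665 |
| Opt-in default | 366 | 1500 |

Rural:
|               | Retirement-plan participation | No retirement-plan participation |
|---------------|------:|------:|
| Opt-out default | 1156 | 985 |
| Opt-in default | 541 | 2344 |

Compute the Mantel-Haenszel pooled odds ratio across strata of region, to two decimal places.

OR_MH = Σ(aᵢdᵢ/nᵢ) / Σ(bᵢcᵢ/nᵢ), where nᵢ is the stratum total.
Stratum 1 (Urban): n = 3504; a·d/n = 973·1500/3504 = 416.5240; b·c/n = 665·366/3504 = 69.4606
Stratum 2 (Rural): n = 5026; a·d/n = 1156·2344/5026 = 539.1293; b·c/n = 985·541/5026 = 106.0257
OR_MH = (416.5240 + 539.1293) / (69.4606 + 106.0257) = 955.6533 / 175.4863 = 5.44574

5.45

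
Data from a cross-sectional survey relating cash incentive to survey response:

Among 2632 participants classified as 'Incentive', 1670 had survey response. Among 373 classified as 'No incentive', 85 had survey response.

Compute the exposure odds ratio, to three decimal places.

5.882

From the description: a = 1670, b = 962, c = 85, d = 288.
OR = (a·d)/(b·c) = (1670 × 288) / (962 × 85) = 480960 / 81770 = 5.88186
The odds of survey response are about 5.88 times as high in the incentive group.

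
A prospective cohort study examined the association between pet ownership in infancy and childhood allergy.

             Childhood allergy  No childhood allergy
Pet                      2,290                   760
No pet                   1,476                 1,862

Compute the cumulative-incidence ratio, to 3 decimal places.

1.698

Cells: a = 2290, b = 760, c = 1476, d = 1862.
Risk in exposed = 2290/3050 = 0.75082; risk in unexposed = 1476/3338 = 0.44218.
RR = 0.75082 / 0.44218 = 1.69799
The risk among the exposed is 1.70 times that among the unexposed.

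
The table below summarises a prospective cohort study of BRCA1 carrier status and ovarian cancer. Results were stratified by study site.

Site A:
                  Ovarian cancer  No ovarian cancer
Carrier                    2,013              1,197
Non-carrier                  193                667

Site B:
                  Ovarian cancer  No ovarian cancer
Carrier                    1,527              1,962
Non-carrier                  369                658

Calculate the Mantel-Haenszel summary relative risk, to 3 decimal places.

RR_MH = Σ(aᵢ·n₀ᵢ/nᵢ) / Σ(cᵢ·n₁ᵢ/nᵢ), with n₁ᵢ = aᵢ+bᵢ (exposed), n₀ᵢ = cᵢ+dᵢ (unexposed), nᵢ = n₁ᵢ+n₀ᵢ.
Stratum 1 (Site A): n₁ = 3210, n₀ = 860, n = 4070; a·n₀/n = 2013·860/4070 = 425.3514; c·n₁/n = 193·3210/4070 = 152.2187
Stratum 2 (Site B): n₁ = 3489, n₀ = 1027, n = 4516; a·n₀/n = 1527·1027/4516 = 347.2606; c·n₁/n = 369·3489/4516 = 285.0844
RR_MH = (425.3514 + 347.2606) / (152.2187 + 285.0844) = 772.6120 / 437.3030 = 1.76677

1.767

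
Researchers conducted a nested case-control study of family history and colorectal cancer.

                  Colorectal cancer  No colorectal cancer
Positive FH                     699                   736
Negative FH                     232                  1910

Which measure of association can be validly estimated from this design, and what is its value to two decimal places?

7.82

Cells: a = 699, b = 736, c = 232, d = 1910.
This is a nested case-control study: participants were sampled on outcome status, so risks in the source population cannot be estimated directly — relative risk is not valid here. The odds ratio is the appropriate measure.
OR = (a·d)/(b·c) = (699 × 1910) / (736 × 232) = 1335090 / 170752 = 7.81888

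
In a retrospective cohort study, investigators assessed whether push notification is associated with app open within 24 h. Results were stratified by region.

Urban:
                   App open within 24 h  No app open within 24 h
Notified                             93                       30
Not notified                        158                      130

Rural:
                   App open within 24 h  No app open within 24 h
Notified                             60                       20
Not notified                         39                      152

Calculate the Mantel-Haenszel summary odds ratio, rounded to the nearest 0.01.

4.38

OR_MH = Σ(aᵢdᵢ/nᵢ) / Σ(bᵢcᵢ/nᵢ), where nᵢ is the stratum total.
Stratum 1 (Urban): n = 411; a·d/n = 93·130/411 = 29.4161; b·c/n = 30·158/411 = 11.5328
Stratum 2 (Rural): n = 271; a·d/n = 60·152/271 = 33.6531; b·c/n = 20·39/271 = 2.8782
OR_MH = (29.4161 + 33.6531) / (11.5328 + 2.8782) = 63.0692 / 14.4111 = 4.37644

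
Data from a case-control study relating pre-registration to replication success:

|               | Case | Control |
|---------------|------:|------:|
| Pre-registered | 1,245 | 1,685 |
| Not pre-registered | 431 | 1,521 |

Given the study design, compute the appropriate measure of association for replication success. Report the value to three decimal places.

2.607

Cells: a = 1245, b = 1685, c = 431, d = 1521.
This is a case-control study: participants were sampled on outcome status, so risks in the source population cannot be estimated directly — relative risk is not valid here. The odds ratio is the appropriate measure.
OR = (a·d)/(b·c) = (1245 × 1521) / (1685 × 431) = 1893645 / 726235 = 2.60748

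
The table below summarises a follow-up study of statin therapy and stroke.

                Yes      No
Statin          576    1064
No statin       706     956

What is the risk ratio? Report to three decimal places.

Cells: a = 576, b = 1064, c = 706, d = 956.
Risk in exposed = 576/1640 = 0.35122; risk in unexposed = 706/1662 = 0.42479.
RR = 0.35122 / 0.42479 = 0.82681
The risk is 17% lower among the exposed than among the unexposed.

0.827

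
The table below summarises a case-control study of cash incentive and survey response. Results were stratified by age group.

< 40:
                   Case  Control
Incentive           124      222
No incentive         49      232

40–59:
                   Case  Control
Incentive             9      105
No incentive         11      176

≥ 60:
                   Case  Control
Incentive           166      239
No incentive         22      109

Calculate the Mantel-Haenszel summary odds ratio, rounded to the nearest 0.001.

2.739

OR_MH = Σ(aᵢdᵢ/nᵢ) / Σ(bᵢcᵢ/nᵢ), where nᵢ is the stratum total.
Stratum 1 (< 40): n = 627; a·d/n = 124·232/627 = 45.8820; b·c/n = 222·49/627 = 17.3493
Stratum 2 (40–59): n = 301; a·d/n = 9·176/301 = 5.2625; b·c/n = 105·11/301 = 3.8372
Stratum 3 (≥ 60): n = 536; a·d/n = 166·109/536 = 33.7575; b·c/n = 239·22/536 = 9.8097
OR_MH = (45.8820 + 5.2625 + 33.7575) / (17.3493 + 3.8372 + 9.8097) = 84.9019 / 30.9962 = 2.73911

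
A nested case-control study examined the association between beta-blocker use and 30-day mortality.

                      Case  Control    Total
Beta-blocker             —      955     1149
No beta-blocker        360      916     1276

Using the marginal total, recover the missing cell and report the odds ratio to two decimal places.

0.52

The missing cell is in the exposed row: 1149 − 955 = 194.
So a = 194, b = 955, c = 360, d = 916.
OR = (a·d)/(b·c) = (194 × 916) / (955 × 360) = 177704 / 343800 = 0.51688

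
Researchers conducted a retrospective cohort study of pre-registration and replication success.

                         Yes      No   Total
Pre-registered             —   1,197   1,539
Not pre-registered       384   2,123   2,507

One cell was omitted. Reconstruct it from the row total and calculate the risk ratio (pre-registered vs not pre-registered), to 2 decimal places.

1.45

The missing cell is in the exposed row: 1539 − 1197 = 342.
So a = 342, b = 1197, c = 384, d = 2123.
RR = [a/(a+b)] / [c/(c+d)] = (342/1539) / (384/2507) = 0.22222/0.15317 = 1.45081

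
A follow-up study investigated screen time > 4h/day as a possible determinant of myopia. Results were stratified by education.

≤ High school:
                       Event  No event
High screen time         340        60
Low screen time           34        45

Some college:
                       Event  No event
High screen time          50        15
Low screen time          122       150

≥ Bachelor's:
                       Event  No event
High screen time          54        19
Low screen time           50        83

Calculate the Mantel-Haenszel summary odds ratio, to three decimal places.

OR_MH = Σ(aᵢdᵢ/nᵢ) / Σ(bᵢcᵢ/nᵢ), where nᵢ is the stratum total.
Stratum 1 (≤ High school): n = 479; a·d/n = 340·45/479 = 31.9415; b·c/n = 60·34/479 = 4.2589
Stratum 2 (Some college): n = 337; a·d/n = 50·150/337 = 22.2552; b·c/n = 15·122/337 = 5.4303
Stratum 3 (≥ Bachelor's): n = 206; a·d/n = 54·83/206 = 21.7573; b·c/n = 19·50/206 = 4.6117
OR_MH = (31.9415 + 22.2552 + 21.7573) / (4.2589 + 5.4303 + 4.6117) = 75.9540 / 14.3008 = 5.31118

5.311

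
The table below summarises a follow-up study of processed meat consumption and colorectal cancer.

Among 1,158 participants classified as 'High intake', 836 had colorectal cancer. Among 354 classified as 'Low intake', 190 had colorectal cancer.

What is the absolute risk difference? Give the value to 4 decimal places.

From the description: a = 836, b = 322, c = 190, d = 164.
Risk in exposed = 836/1158 = 0.721934; risk in unexposed = 190/354 = 0.536723.
Risk difference = 0.721934 − 0.536723 = 0.185211

0.1852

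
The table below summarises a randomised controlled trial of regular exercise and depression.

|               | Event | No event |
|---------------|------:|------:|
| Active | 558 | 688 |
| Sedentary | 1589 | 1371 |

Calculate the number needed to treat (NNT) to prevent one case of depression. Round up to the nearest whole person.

Risk in treated group = 558/1246 = 0.44783; risk in control = 1589/2960 = 0.53682.
Absolute risk reduction = 0.53682 − 0.44783 = 0.08899
NNT = 1 / ARR = 1 / 0.08899 = 11.237 → round up → 12

12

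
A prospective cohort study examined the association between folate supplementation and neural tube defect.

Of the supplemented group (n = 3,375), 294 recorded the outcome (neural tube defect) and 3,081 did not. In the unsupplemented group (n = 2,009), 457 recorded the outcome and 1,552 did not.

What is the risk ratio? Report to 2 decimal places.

0.38

From the description: a = 294, b = 3081, c = 457, d = 1552.
Risk in exposed = 294/3375 = 0.08711; risk in unexposed = 457/2009 = 0.22748.
RR = 0.08711 / 0.22748 = 0.38295
The risk is 62% lower among the exposed than among the unexposed.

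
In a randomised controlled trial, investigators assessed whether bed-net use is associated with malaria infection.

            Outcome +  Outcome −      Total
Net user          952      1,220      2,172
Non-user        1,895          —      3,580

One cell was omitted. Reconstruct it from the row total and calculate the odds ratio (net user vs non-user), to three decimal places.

0.694

The missing cell is in the unexposed row: 3580 − 1895 = 1685.
So a = 952, b = 1220, c = 1895, d = 1685.
OR = (a·d)/(b·c) = (952 × 1685) / (1220 × 1895) = 1604120 / 2311900 = 0.69385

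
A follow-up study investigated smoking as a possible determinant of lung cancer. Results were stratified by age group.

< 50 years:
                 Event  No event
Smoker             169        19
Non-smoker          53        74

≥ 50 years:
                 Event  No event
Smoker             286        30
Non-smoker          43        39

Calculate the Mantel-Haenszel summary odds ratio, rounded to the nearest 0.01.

10.52

OR_MH = Σ(aᵢdᵢ/nᵢ) / Σ(bᵢcᵢ/nᵢ), where nᵢ is the stratum total.
Stratum 1 (< 50 years): n = 315; a·d/n = 169·74/315 = 39.7016; b·c/n = 19·53/315 = 3.1968
Stratum 2 (≥ 50 years): n = 398; a·d/n = 286·39/398 = 28.0251; b·c/n = 30·43/398 = 3.2412
OR_MH = (39.7016 + 28.0251) / (3.1968 + 3.2412) = 67.7267 / 6.4380 = 10.51979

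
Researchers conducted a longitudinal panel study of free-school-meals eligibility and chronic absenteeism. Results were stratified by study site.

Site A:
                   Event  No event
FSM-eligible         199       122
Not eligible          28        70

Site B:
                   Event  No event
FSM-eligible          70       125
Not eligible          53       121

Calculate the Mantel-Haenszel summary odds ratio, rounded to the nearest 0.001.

2.153

OR_MH = Σ(aᵢdᵢ/nᵢ) / Σ(bᵢcᵢ/nᵢ), where nᵢ is the stratum total.
Stratum 1 (Site A): n = 419; a·d/n = 199·70/419 = 33.2458; b·c/n = 122·28/419 = 8.1527
Stratum 2 (Site B): n = 369; a·d/n = 70·121/369 = 22.9539; b·c/n = 125·53/369 = 17.9539
OR_MH = (33.2458 + 22.9539) / (8.1527 + 17.9539) = 56.1998 / 26.1067 = 2.15270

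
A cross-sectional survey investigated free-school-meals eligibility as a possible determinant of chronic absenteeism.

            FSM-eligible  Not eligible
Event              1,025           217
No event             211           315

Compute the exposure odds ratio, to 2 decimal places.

Reading the table with exposure as columns: a = 1025 (FSM-eligible, case), b = 211 (FSM-eligible, non-case), c = 217 (Not eligible, case), d = 315.
OR = (a·d)/(b·c) = (1025 × 315) / (211 × 217) = 322875 / 45787 = 7.05167
The odds of chronic absenteeism are about 7.05 times as high in the fsm-eligible group.

7.05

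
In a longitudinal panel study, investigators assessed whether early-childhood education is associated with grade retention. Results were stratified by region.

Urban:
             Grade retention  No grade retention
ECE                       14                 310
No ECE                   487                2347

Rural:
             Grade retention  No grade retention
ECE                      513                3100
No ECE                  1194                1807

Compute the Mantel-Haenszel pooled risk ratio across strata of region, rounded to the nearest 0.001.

0.349

RR_MH = Σ(aᵢ·n₀ᵢ/nᵢ) / Σ(cᵢ·n₁ᵢ/nᵢ), with n₁ᵢ = aᵢ+bᵢ (exposed), n₀ᵢ = cᵢ+dᵢ (unexposed), nᵢ = n₁ᵢ+n₀ᵢ.
Stratum 1 (Urban): n₁ = 324, n₀ = 2834, n = 3158; a·n₀/n = 14·2834/3158 = 12.5636; c·n₁/n = 487·324/3158 = 49.9645
Stratum 2 (Rural): n₁ = 3613, n₀ = 3001, n = 6614; a·n₀/n = 513·3001/6614 = 232.7658; c·n₁/n = 1194·3613/6614 = 652.2410
RR_MH = (12.5636 + 232.7658) / (49.9645 + 652.2410) = 245.3294 / 702.2055 = 0.34937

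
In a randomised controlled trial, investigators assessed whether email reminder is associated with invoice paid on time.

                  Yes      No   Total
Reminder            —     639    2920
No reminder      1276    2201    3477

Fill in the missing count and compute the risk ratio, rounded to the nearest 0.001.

2.129

The missing cell is in the exposed row: 2920 − 639 = 2281.
So a = 2281, b = 639, c = 1276, d = 2201.
RR = [a/(a+b)] / [c/(c+d)] = (2281/2920) / (1276/3477) = 0.78116/0.36698 = 2.12861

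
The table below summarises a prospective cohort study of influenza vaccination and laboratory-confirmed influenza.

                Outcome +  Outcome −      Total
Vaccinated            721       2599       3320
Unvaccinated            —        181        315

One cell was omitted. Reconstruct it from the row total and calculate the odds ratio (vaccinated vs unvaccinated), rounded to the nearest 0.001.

0.375

The missing cell is in the unexposed row: 315 − 181 = 134.
So a = 721, b = 2599, c = 134, d = 181.
OR = (a·d)/(b·c) = (721 × 181) / (2599 × 134) = 130501 / 348266 = 0.37472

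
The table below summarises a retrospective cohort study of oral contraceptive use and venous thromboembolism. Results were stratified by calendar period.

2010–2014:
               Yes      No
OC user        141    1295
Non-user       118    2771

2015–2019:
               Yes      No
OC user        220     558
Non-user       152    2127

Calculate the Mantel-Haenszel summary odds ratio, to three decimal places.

3.859

OR_MH = Σ(aᵢdᵢ/nᵢ) / Σ(bᵢcᵢ/nᵢ), where nᵢ is the stratum total.
Stratum 1 (2010–2014): n = 4325; a·d/n = 141·2771/4325 = 90.3378; b·c/n = 1295·118/4325 = 35.3318
Stratum 2 (2015–2019): n = 3057; a·d/n = 220·2127/3057 = 153.0716; b·c/n = 558·152/3057 = 27.7448
OR_MH = (90.3378 + 153.0716) / (35.3318 + 27.7448) = 243.4094 / 63.0766 = 3.85895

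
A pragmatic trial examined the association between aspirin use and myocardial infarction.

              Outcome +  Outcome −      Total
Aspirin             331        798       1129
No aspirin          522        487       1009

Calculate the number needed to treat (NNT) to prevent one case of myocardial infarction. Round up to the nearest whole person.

5

Risk in treated group = 331/1129 = 0.29318; risk in control = 522/1009 = 0.51734.
Absolute risk reduction = 0.51734 − 0.29318 = 0.22416
NNT = 1 / ARR = 1 / 0.22416 = 4.461 → round up → 5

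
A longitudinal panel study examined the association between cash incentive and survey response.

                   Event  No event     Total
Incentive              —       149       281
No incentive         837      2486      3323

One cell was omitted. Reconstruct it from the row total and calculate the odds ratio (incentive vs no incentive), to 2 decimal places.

The missing cell is in the exposed row: 281 − 149 = 132.
So a = 132, b = 149, c = 837, d = 2486.
OR = (a·d)/(b·c) = (132 × 2486) / (149 × 837) = 328152 / 124713 = 2.63126

2.63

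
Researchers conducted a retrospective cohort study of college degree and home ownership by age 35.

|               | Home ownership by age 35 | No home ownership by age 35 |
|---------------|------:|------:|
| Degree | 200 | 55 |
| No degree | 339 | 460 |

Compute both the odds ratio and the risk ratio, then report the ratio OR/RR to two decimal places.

2.67

Cells: a = 200, b = 55, c = 339, d = 460.
OR = (200·460)/(55·339) = 92000/18645 = 4.93430
Risk in exposed = 200/255 = 0.78431; risk in unexposed = 339/799 = 0.42428; RR = 1.84857
OR/RR = 4.93430 / 1.84857 = 2.66925
The outcome is not rare, so the OR lies further from 1 than the RR.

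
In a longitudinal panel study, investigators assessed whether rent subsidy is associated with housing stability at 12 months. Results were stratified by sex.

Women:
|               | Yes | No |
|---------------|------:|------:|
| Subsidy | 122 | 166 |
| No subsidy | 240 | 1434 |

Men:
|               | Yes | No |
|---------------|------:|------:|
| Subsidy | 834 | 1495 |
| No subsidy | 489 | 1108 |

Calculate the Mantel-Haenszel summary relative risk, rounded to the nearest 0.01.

1.36

RR_MH = Σ(aᵢ·n₀ᵢ/nᵢ) / Σ(cᵢ·n₁ᵢ/nᵢ), with n₁ᵢ = aᵢ+bᵢ (exposed), n₀ᵢ = cᵢ+dᵢ (unexposed), nᵢ = n₁ᵢ+n₀ᵢ.
Stratum 1 (Women): n₁ = 288, n₀ = 1674, n = 1962; a·n₀/n = 122·1674/1962 = 104.0917; c·n₁/n = 240·288/1962 = 35.2294
Stratum 2 (Men): n₁ = 2329, n₀ = 1597, n = 3926; a·n₀/n = 834·1597/3926 = 339.2506; c·n₁/n = 489·2329/3926 = 290.0869
RR_MH = (104.0917 + 339.2506) / (35.2294 + 290.0869) = 443.3424 / 325.3162 = 1.36280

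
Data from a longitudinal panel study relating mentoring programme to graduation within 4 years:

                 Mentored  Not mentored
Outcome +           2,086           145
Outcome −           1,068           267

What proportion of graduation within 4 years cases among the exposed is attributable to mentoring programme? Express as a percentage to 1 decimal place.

Reading the table with exposure as columns: a = 2086 (Mentored, case), b = 1068 (Mentored, non-case), c = 145 (Not mentored, case), d = 267.
Risk in exposed = 2086/3154 = 0.66138; risk in unexposed = 145/412 = 0.35194.
RR = 0.66138/0.35194 = 1.87924
AR% = (RR − 1)/RR × 100 = (1.87924 − 1)/1.87924 × 100 = 46.7869%

46.8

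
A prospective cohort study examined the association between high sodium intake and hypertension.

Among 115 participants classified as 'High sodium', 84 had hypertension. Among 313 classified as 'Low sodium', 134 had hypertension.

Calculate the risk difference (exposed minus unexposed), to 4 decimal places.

From the description: a = 84, b = 31, c = 134, d = 179.
Risk in exposed = 84/115 = 0.730435; risk in unexposed = 134/313 = 0.428115.
Risk difference = 0.730435 − 0.428115 = 0.302320

0.3023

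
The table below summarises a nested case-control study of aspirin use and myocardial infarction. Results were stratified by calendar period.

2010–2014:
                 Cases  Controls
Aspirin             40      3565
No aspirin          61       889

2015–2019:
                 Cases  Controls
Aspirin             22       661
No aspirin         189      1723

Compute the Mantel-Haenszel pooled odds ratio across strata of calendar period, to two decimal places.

OR_MH = Σ(aᵢdᵢ/nᵢ) / Σ(bᵢcᵢ/nᵢ), where nᵢ is the stratum total.
Stratum 1 (2010–2014): n = 4555; a·d/n = 40·889/4555 = 7.8068; b·c/n = 3565·61/4555 = 47.7420
Stratum 2 (2015–2019): n = 2595; a·d/n = 22·1723/2595 = 14.6073; b·c/n = 661·189/2595 = 48.1422
OR_MH = (7.8068 + 14.6073) / (47.7420 + 48.1422) = 22.4141 / 95.8842 = 0.23376

0.23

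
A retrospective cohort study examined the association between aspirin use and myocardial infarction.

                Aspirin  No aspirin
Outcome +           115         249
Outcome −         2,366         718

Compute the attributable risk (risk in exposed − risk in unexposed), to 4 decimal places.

-0.2111

Reading the table with exposure as columns: a = 115 (Aspirin, case), b = 2366 (Aspirin, non-case), c = 249 (No aspirin, case), d = 718.
Risk in exposed = 115/2481 = 0.046352; risk in unexposed = 249/967 = 0.257497.
Risk difference = 0.046352 − 0.257497 = -0.211145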